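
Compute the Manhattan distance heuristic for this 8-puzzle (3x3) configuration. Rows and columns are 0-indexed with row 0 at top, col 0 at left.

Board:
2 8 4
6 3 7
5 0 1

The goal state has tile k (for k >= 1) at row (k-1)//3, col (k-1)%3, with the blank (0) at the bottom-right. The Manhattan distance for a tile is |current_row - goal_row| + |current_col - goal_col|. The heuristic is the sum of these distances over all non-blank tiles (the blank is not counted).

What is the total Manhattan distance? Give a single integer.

Tile 2: at (0,0), goal (0,1), distance |0-0|+|0-1| = 1
Tile 8: at (0,1), goal (2,1), distance |0-2|+|1-1| = 2
Tile 4: at (0,2), goal (1,0), distance |0-1|+|2-0| = 3
Tile 6: at (1,0), goal (1,2), distance |1-1|+|0-2| = 2
Tile 3: at (1,1), goal (0,2), distance |1-0|+|1-2| = 2
Tile 7: at (1,2), goal (2,0), distance |1-2|+|2-0| = 3
Tile 5: at (2,0), goal (1,1), distance |2-1|+|0-1| = 2
Tile 1: at (2,2), goal (0,0), distance |2-0|+|2-0| = 4
Sum: 1 + 2 + 3 + 2 + 2 + 3 + 2 + 4 = 19

Answer: 19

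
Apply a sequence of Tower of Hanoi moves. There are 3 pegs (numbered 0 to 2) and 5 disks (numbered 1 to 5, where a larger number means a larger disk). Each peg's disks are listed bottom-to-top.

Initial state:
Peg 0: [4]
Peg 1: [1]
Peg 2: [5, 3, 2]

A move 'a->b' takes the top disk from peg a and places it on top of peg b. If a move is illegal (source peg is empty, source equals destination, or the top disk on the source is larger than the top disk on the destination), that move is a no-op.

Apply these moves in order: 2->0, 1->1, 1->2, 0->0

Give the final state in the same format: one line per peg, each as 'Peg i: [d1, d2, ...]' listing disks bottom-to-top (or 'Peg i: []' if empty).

Answer: Peg 0: [4, 2]
Peg 1: []
Peg 2: [5, 3, 1]

Derivation:
After move 1 (2->0):
Peg 0: [4, 2]
Peg 1: [1]
Peg 2: [5, 3]

After move 2 (1->1):
Peg 0: [4, 2]
Peg 1: [1]
Peg 2: [5, 3]

After move 3 (1->2):
Peg 0: [4, 2]
Peg 1: []
Peg 2: [5, 3, 1]

After move 4 (0->0):
Peg 0: [4, 2]
Peg 1: []
Peg 2: [5, 3, 1]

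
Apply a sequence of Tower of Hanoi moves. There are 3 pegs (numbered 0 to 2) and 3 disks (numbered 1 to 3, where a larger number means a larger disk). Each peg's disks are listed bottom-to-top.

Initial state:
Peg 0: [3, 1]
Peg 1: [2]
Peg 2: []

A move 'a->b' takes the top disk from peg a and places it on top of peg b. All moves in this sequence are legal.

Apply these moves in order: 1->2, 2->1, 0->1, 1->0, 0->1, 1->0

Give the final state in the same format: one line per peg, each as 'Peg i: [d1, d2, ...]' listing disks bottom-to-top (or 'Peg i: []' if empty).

After move 1 (1->2):
Peg 0: [3, 1]
Peg 1: []
Peg 2: [2]

After move 2 (2->1):
Peg 0: [3, 1]
Peg 1: [2]
Peg 2: []

After move 3 (0->1):
Peg 0: [3]
Peg 1: [2, 1]
Peg 2: []

After move 4 (1->0):
Peg 0: [3, 1]
Peg 1: [2]
Peg 2: []

After move 5 (0->1):
Peg 0: [3]
Peg 1: [2, 1]
Peg 2: []

After move 6 (1->0):
Peg 0: [3, 1]
Peg 1: [2]
Peg 2: []

Answer: Peg 0: [3, 1]
Peg 1: [2]
Peg 2: []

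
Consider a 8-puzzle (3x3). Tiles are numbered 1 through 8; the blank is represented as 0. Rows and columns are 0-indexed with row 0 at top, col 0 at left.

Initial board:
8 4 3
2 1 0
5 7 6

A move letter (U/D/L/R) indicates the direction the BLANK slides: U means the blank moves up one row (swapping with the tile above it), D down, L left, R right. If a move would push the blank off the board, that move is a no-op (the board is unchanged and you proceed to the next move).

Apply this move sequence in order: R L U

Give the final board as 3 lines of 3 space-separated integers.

Answer: 8 0 3
2 4 1
5 7 6

Derivation:
After move 1 (R):
8 4 3
2 1 0
5 7 6

After move 2 (L):
8 4 3
2 0 1
5 7 6

After move 3 (U):
8 0 3
2 4 1
5 7 6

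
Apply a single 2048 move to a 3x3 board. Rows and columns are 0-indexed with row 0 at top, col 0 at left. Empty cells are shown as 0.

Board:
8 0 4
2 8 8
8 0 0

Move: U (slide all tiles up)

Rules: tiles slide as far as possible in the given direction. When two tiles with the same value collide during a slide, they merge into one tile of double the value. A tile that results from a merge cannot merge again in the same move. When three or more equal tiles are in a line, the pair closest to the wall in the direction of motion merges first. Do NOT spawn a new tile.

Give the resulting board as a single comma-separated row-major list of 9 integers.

Slide up:
col 0: [8, 2, 8] -> [8, 2, 8]
col 1: [0, 8, 0] -> [8, 0, 0]
col 2: [4, 8, 0] -> [4, 8, 0]

Answer: 8, 8, 4, 2, 0, 8, 8, 0, 0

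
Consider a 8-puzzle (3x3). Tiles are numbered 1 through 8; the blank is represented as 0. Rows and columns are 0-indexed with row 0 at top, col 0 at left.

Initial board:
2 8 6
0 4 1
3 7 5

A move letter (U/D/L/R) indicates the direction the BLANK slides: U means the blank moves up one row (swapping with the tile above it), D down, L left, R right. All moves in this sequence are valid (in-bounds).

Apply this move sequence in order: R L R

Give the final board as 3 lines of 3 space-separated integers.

After move 1 (R):
2 8 6
4 0 1
3 7 5

After move 2 (L):
2 8 6
0 4 1
3 7 5

After move 3 (R):
2 8 6
4 0 1
3 7 5

Answer: 2 8 6
4 0 1
3 7 5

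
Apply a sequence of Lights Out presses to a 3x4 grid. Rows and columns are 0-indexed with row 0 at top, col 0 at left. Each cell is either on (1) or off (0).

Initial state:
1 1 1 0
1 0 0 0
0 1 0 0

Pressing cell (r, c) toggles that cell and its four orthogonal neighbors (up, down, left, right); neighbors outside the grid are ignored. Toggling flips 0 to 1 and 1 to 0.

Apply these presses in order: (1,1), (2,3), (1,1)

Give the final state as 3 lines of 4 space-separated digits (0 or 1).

After press 1 at (1,1):
1 0 1 0
0 1 1 0
0 0 0 0

After press 2 at (2,3):
1 0 1 0
0 1 1 1
0 0 1 1

After press 3 at (1,1):
1 1 1 0
1 0 0 1
0 1 1 1

Answer: 1 1 1 0
1 0 0 1
0 1 1 1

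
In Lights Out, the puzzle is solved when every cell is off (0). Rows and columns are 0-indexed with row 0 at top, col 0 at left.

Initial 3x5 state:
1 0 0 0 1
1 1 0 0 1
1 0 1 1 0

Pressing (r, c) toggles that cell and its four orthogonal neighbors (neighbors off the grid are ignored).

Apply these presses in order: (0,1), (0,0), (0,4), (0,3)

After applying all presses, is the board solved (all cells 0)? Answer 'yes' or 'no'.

Answer: no

Derivation:
After press 1 at (0,1):
0 1 1 0 1
1 0 0 0 1
1 0 1 1 0

After press 2 at (0,0):
1 0 1 0 1
0 0 0 0 1
1 0 1 1 0

After press 3 at (0,4):
1 0 1 1 0
0 0 0 0 0
1 0 1 1 0

After press 4 at (0,3):
1 0 0 0 1
0 0 0 1 0
1 0 1 1 0

Lights still on: 6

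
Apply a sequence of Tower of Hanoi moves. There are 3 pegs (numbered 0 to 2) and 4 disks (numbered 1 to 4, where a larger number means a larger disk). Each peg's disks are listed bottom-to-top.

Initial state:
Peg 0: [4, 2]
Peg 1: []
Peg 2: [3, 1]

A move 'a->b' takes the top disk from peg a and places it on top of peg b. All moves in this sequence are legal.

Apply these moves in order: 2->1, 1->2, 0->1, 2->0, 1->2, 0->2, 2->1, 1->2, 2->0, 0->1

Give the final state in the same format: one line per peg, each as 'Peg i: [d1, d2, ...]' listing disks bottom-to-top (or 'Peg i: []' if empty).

Answer: Peg 0: [4]
Peg 1: [1]
Peg 2: [3, 2]

Derivation:
After move 1 (2->1):
Peg 0: [4, 2]
Peg 1: [1]
Peg 2: [3]

After move 2 (1->2):
Peg 0: [4, 2]
Peg 1: []
Peg 2: [3, 1]

After move 3 (0->1):
Peg 0: [4]
Peg 1: [2]
Peg 2: [3, 1]

After move 4 (2->0):
Peg 0: [4, 1]
Peg 1: [2]
Peg 2: [3]

After move 5 (1->2):
Peg 0: [4, 1]
Peg 1: []
Peg 2: [3, 2]

After move 6 (0->2):
Peg 0: [4]
Peg 1: []
Peg 2: [3, 2, 1]

After move 7 (2->1):
Peg 0: [4]
Peg 1: [1]
Peg 2: [3, 2]

After move 8 (1->2):
Peg 0: [4]
Peg 1: []
Peg 2: [3, 2, 1]

After move 9 (2->0):
Peg 0: [4, 1]
Peg 1: []
Peg 2: [3, 2]

After move 10 (0->1):
Peg 0: [4]
Peg 1: [1]
Peg 2: [3, 2]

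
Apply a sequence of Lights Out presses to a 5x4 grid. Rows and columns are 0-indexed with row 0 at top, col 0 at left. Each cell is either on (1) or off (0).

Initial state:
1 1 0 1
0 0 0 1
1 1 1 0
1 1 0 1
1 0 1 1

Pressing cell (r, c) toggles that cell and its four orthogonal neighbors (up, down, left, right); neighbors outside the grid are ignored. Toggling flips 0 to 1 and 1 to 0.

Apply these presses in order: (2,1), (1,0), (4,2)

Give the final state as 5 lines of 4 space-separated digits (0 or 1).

Answer: 0 1 0 1
1 0 0 1
1 0 0 0
1 0 1 1
1 1 0 0

Derivation:
After press 1 at (2,1):
1 1 0 1
0 1 0 1
0 0 0 0
1 0 0 1
1 0 1 1

After press 2 at (1,0):
0 1 0 1
1 0 0 1
1 0 0 0
1 0 0 1
1 0 1 1

After press 3 at (4,2):
0 1 0 1
1 0 0 1
1 0 0 0
1 0 1 1
1 1 0 0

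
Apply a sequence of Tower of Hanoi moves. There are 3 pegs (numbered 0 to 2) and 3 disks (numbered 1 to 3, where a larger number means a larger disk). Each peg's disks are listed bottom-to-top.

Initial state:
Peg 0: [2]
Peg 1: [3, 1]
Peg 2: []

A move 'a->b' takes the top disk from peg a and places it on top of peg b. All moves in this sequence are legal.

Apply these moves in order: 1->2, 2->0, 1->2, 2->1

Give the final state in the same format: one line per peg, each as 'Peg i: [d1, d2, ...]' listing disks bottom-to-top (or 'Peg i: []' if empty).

After move 1 (1->2):
Peg 0: [2]
Peg 1: [3]
Peg 2: [1]

After move 2 (2->0):
Peg 0: [2, 1]
Peg 1: [3]
Peg 2: []

After move 3 (1->2):
Peg 0: [2, 1]
Peg 1: []
Peg 2: [3]

After move 4 (2->1):
Peg 0: [2, 1]
Peg 1: [3]
Peg 2: []

Answer: Peg 0: [2, 1]
Peg 1: [3]
Peg 2: []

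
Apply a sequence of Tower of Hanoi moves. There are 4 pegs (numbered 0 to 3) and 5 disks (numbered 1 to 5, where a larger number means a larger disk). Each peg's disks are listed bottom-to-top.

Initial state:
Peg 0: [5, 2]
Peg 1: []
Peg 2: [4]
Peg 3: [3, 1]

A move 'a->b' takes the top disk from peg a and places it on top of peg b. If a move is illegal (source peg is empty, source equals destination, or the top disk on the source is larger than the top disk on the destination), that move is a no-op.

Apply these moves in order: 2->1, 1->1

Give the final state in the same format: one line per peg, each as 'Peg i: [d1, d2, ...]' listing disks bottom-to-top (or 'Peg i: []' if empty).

Answer: Peg 0: [5, 2]
Peg 1: [4]
Peg 2: []
Peg 3: [3, 1]

Derivation:
After move 1 (2->1):
Peg 0: [5, 2]
Peg 1: [4]
Peg 2: []
Peg 3: [3, 1]

After move 2 (1->1):
Peg 0: [5, 2]
Peg 1: [4]
Peg 2: []
Peg 3: [3, 1]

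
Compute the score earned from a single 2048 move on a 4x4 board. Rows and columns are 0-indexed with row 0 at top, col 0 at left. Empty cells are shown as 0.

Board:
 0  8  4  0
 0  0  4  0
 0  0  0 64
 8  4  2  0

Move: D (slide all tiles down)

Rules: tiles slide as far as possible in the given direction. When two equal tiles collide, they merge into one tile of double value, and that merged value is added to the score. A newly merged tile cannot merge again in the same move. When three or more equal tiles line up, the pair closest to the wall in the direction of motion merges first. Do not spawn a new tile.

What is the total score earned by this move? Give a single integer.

Slide down:
col 0: [0, 0, 0, 8] -> [0, 0, 0, 8]  score +0 (running 0)
col 1: [8, 0, 0, 4] -> [0, 0, 8, 4]  score +0 (running 0)
col 2: [4, 4, 0, 2] -> [0, 0, 8, 2]  score +8 (running 8)
col 3: [0, 0, 64, 0] -> [0, 0, 0, 64]  score +0 (running 8)
Board after move:
 0  0  0  0
 0  0  0  0
 0  8  8  0
 8  4  2 64

Answer: 8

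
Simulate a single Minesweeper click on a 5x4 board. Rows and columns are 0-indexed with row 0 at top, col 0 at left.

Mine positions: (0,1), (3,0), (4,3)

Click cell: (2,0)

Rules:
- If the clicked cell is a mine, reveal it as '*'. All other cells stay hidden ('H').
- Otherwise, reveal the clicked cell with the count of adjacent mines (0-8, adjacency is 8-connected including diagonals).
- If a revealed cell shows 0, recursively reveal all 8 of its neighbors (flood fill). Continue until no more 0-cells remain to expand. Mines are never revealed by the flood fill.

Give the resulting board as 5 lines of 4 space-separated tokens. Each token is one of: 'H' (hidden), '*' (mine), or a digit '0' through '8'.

H H H H
H H H H
1 H H H
H H H H
H H H H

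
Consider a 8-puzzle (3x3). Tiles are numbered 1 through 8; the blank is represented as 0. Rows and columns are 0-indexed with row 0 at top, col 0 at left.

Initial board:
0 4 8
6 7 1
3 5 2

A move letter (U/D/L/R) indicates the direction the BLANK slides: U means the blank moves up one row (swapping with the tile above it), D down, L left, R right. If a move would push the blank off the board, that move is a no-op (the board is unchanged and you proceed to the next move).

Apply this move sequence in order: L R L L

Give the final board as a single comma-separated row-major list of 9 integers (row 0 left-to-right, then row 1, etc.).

Answer: 0, 4, 8, 6, 7, 1, 3, 5, 2

Derivation:
After move 1 (L):
0 4 8
6 7 1
3 5 2

After move 2 (R):
4 0 8
6 7 1
3 5 2

After move 3 (L):
0 4 8
6 7 1
3 5 2

After move 4 (L):
0 4 8
6 7 1
3 5 2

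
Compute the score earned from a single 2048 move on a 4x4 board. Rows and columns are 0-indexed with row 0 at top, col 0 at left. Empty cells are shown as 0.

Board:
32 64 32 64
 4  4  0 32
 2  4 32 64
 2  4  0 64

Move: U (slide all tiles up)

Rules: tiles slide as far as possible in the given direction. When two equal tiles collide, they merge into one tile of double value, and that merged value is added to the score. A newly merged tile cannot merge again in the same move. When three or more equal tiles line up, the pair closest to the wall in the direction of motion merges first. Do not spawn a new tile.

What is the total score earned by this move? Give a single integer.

Slide up:
col 0: [32, 4, 2, 2] -> [32, 4, 4, 0]  score +4 (running 4)
col 1: [64, 4, 4, 4] -> [64, 8, 4, 0]  score +8 (running 12)
col 2: [32, 0, 32, 0] -> [64, 0, 0, 0]  score +64 (running 76)
col 3: [64, 32, 64, 64] -> [64, 32, 128, 0]  score +128 (running 204)
Board after move:
 32  64  64  64
  4   8   0  32
  4   4   0 128
  0   0   0   0

Answer: 204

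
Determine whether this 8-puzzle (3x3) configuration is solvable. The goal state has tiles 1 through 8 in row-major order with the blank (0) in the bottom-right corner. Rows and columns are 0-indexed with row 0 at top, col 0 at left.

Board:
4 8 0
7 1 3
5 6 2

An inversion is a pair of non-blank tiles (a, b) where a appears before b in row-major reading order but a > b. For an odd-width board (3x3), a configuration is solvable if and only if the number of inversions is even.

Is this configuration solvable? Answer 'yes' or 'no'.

Inversions (pairs i<j in row-major order where tile[i] > tile[j] > 0): 17
17 is odd, so the puzzle is not solvable.

Answer: no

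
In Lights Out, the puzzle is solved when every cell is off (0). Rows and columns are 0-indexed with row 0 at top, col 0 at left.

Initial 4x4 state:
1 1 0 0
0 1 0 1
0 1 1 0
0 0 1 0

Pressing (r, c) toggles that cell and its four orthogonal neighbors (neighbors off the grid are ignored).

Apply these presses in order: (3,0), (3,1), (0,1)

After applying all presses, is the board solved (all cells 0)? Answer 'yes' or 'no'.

Answer: no

Derivation:
After press 1 at (3,0):
1 1 0 0
0 1 0 1
1 1 1 0
1 1 1 0

After press 2 at (3,1):
1 1 0 0
0 1 0 1
1 0 1 0
0 0 0 0

After press 3 at (0,1):
0 0 1 0
0 0 0 1
1 0 1 0
0 0 0 0

Lights still on: 4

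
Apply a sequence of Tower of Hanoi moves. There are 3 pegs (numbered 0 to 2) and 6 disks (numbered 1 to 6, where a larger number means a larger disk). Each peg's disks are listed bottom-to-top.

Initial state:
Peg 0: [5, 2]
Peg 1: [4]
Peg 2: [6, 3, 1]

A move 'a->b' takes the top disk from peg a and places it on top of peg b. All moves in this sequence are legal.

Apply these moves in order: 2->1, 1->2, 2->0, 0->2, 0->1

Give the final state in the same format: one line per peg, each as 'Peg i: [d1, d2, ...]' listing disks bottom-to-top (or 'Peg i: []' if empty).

After move 1 (2->1):
Peg 0: [5, 2]
Peg 1: [4, 1]
Peg 2: [6, 3]

After move 2 (1->2):
Peg 0: [5, 2]
Peg 1: [4]
Peg 2: [6, 3, 1]

After move 3 (2->0):
Peg 0: [5, 2, 1]
Peg 1: [4]
Peg 2: [6, 3]

After move 4 (0->2):
Peg 0: [5, 2]
Peg 1: [4]
Peg 2: [6, 3, 1]

After move 5 (0->1):
Peg 0: [5]
Peg 1: [4, 2]
Peg 2: [6, 3, 1]

Answer: Peg 0: [5]
Peg 1: [4, 2]
Peg 2: [6, 3, 1]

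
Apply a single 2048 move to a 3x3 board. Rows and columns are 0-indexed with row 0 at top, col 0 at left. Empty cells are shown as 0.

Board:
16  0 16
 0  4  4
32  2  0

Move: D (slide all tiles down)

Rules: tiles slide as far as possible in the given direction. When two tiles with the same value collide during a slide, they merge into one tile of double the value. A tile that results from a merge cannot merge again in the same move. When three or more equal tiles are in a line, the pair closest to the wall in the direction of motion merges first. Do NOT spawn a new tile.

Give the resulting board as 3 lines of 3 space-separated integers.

Slide down:
col 0: [16, 0, 32] -> [0, 16, 32]
col 1: [0, 4, 2] -> [0, 4, 2]
col 2: [16, 4, 0] -> [0, 16, 4]

Answer:  0  0  0
16  4 16
32  2  4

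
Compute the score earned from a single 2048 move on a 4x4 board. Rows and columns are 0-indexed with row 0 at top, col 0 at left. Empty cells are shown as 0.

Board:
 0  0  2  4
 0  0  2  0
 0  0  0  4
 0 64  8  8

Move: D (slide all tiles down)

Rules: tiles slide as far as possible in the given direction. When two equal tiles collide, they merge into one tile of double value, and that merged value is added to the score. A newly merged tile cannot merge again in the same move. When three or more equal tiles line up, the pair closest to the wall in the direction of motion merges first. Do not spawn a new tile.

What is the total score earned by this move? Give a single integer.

Answer: 12

Derivation:
Slide down:
col 0: [0, 0, 0, 0] -> [0, 0, 0, 0]  score +0 (running 0)
col 1: [0, 0, 0, 64] -> [0, 0, 0, 64]  score +0 (running 0)
col 2: [2, 2, 0, 8] -> [0, 0, 4, 8]  score +4 (running 4)
col 3: [4, 0, 4, 8] -> [0, 0, 8, 8]  score +8 (running 12)
Board after move:
 0  0  0  0
 0  0  0  0
 0  0  4  8
 0 64  8  8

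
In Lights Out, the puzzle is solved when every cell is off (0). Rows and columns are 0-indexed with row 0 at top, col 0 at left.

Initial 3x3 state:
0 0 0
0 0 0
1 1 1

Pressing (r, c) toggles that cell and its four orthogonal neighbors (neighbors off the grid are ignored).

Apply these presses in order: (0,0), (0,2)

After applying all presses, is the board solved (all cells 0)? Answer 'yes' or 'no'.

After press 1 at (0,0):
1 1 0
1 0 0
1 1 1

After press 2 at (0,2):
1 0 1
1 0 1
1 1 1

Lights still on: 7

Answer: no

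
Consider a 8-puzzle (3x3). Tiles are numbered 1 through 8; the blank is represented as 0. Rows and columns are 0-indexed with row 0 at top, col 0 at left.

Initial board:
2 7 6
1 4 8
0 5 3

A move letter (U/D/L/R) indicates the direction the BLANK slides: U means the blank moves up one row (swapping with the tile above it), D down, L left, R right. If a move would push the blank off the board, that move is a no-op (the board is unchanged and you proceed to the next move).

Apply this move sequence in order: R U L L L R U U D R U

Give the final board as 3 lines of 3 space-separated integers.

After move 1 (R):
2 7 6
1 4 8
5 0 3

After move 2 (U):
2 7 6
1 0 8
5 4 3

After move 3 (L):
2 7 6
0 1 8
5 4 3

After move 4 (L):
2 7 6
0 1 8
5 4 3

After move 5 (L):
2 7 6
0 1 8
5 4 3

After move 6 (R):
2 7 6
1 0 8
5 4 3

After move 7 (U):
2 0 6
1 7 8
5 4 3

After move 8 (U):
2 0 6
1 7 8
5 4 3

After move 9 (D):
2 7 6
1 0 8
5 4 3

After move 10 (R):
2 7 6
1 8 0
5 4 3

After move 11 (U):
2 7 0
1 8 6
5 4 3

Answer: 2 7 0
1 8 6
5 4 3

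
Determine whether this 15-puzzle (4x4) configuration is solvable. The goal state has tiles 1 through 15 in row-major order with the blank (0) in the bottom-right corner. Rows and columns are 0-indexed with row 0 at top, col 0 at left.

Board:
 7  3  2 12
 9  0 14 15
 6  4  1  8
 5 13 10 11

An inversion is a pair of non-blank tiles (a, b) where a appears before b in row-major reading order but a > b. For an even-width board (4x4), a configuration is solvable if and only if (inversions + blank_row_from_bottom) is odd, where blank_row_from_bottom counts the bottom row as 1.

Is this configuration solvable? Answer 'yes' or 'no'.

Answer: no

Derivation:
Inversions: 45
Blank is in row 1 (0-indexed from top), which is row 3 counting from the bottom (bottom = 1).
45 + 3 = 48, which is even, so the puzzle is not solvable.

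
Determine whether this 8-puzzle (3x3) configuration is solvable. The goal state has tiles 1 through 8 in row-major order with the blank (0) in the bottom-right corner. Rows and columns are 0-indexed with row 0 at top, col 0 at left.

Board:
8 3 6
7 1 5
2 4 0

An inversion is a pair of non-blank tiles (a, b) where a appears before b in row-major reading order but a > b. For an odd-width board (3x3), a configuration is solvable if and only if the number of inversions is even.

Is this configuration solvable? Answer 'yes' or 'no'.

Inversions (pairs i<j in row-major order where tile[i] > tile[j] > 0): 19
19 is odd, so the puzzle is not solvable.

Answer: no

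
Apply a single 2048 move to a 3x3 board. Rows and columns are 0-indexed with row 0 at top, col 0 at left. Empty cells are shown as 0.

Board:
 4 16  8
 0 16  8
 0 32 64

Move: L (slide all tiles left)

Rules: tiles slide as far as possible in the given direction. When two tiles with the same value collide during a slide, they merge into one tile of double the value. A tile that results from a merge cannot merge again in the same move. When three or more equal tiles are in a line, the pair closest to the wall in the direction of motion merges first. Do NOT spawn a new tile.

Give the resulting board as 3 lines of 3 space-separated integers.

Answer:  4 16  8
16  8  0
32 64  0

Derivation:
Slide left:
row 0: [4, 16, 8] -> [4, 16, 8]
row 1: [0, 16, 8] -> [16, 8, 0]
row 2: [0, 32, 64] -> [32, 64, 0]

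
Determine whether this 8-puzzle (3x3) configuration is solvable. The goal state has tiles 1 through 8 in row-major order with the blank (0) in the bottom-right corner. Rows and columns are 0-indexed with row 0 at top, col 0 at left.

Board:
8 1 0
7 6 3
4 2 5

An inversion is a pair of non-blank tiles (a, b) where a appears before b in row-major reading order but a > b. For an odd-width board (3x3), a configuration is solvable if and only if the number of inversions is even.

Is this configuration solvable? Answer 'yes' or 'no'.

Answer: yes

Derivation:
Inversions (pairs i<j in row-major order where tile[i] > tile[j] > 0): 18
18 is even, so the puzzle is solvable.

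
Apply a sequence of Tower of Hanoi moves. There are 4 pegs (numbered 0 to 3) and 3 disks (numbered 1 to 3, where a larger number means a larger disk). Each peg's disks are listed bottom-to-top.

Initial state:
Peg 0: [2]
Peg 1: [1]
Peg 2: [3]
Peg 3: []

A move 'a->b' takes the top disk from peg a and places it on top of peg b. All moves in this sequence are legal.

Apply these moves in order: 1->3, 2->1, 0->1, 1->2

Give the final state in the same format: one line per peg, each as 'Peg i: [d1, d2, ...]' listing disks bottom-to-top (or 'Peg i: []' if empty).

Answer: Peg 0: []
Peg 1: [3]
Peg 2: [2]
Peg 3: [1]

Derivation:
After move 1 (1->3):
Peg 0: [2]
Peg 1: []
Peg 2: [3]
Peg 3: [1]

After move 2 (2->1):
Peg 0: [2]
Peg 1: [3]
Peg 2: []
Peg 3: [1]

After move 3 (0->1):
Peg 0: []
Peg 1: [3, 2]
Peg 2: []
Peg 3: [1]

After move 4 (1->2):
Peg 0: []
Peg 1: [3]
Peg 2: [2]
Peg 3: [1]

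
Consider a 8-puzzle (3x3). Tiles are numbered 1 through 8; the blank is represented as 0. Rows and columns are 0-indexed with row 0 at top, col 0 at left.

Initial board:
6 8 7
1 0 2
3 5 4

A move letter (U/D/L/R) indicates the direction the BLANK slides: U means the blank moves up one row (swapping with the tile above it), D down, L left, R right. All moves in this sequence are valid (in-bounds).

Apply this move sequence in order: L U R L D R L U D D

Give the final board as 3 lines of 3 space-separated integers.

After move 1 (L):
6 8 7
0 1 2
3 5 4

After move 2 (U):
0 8 7
6 1 2
3 5 4

After move 3 (R):
8 0 7
6 1 2
3 5 4

After move 4 (L):
0 8 7
6 1 2
3 5 4

After move 5 (D):
6 8 7
0 1 2
3 5 4

After move 6 (R):
6 8 7
1 0 2
3 5 4

After move 7 (L):
6 8 7
0 1 2
3 5 4

After move 8 (U):
0 8 7
6 1 2
3 5 4

After move 9 (D):
6 8 7
0 1 2
3 5 4

After move 10 (D):
6 8 7
3 1 2
0 5 4

Answer: 6 8 7
3 1 2
0 5 4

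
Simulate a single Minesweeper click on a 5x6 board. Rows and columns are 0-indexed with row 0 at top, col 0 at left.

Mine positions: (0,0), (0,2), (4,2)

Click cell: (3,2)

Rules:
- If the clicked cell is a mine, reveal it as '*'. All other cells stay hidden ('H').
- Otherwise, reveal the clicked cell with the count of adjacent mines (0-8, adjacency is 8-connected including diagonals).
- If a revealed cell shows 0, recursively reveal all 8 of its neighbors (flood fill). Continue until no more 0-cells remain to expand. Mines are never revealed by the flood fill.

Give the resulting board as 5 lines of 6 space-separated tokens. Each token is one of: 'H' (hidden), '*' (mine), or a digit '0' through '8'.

H H H H H H
H H H H H H
H H H H H H
H H 1 H H H
H H H H H H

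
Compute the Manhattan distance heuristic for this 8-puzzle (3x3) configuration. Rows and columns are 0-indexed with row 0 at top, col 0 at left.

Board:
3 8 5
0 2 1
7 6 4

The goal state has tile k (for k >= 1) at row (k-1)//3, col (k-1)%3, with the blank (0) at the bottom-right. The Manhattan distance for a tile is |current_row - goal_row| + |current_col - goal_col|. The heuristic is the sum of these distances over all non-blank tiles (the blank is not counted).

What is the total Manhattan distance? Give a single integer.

Tile 3: at (0,0), goal (0,2), distance |0-0|+|0-2| = 2
Tile 8: at (0,1), goal (2,1), distance |0-2|+|1-1| = 2
Tile 5: at (0,2), goal (1,1), distance |0-1|+|2-1| = 2
Tile 2: at (1,1), goal (0,1), distance |1-0|+|1-1| = 1
Tile 1: at (1,2), goal (0,0), distance |1-0|+|2-0| = 3
Tile 7: at (2,0), goal (2,0), distance |2-2|+|0-0| = 0
Tile 6: at (2,1), goal (1,2), distance |2-1|+|1-2| = 2
Tile 4: at (2,2), goal (1,0), distance |2-1|+|2-0| = 3
Sum: 2 + 2 + 2 + 1 + 3 + 0 + 2 + 3 = 15

Answer: 15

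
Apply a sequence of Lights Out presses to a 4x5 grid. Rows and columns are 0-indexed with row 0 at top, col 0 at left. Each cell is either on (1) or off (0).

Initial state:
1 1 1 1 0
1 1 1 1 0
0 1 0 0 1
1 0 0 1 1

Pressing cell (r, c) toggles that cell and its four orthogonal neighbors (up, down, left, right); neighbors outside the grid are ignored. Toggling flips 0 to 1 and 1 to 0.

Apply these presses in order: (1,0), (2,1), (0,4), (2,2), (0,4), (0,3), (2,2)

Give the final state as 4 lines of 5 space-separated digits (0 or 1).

Answer: 0 1 0 0 1
0 1 1 0 0
0 0 1 0 1
1 1 0 1 1

Derivation:
After press 1 at (1,0):
0 1 1 1 0
0 0 1 1 0
1 1 0 0 1
1 0 0 1 1

After press 2 at (2,1):
0 1 1 1 0
0 1 1 1 0
0 0 1 0 1
1 1 0 1 1

After press 3 at (0,4):
0 1 1 0 1
0 1 1 1 1
0 0 1 0 1
1 1 0 1 1

After press 4 at (2,2):
0 1 1 0 1
0 1 0 1 1
0 1 0 1 1
1 1 1 1 1

After press 5 at (0,4):
0 1 1 1 0
0 1 0 1 0
0 1 0 1 1
1 1 1 1 1

After press 6 at (0,3):
0 1 0 0 1
0 1 0 0 0
0 1 0 1 1
1 1 1 1 1

After press 7 at (2,2):
0 1 0 0 1
0 1 1 0 0
0 0 1 0 1
1 1 0 1 1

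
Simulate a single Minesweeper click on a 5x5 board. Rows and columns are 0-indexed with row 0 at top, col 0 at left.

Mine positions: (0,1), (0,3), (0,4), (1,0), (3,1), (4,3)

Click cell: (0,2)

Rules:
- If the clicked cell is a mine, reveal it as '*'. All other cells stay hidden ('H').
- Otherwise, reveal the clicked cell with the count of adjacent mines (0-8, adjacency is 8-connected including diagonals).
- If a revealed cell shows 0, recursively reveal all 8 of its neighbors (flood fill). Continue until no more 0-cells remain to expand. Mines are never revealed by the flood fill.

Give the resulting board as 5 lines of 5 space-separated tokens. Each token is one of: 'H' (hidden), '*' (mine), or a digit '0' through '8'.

H H 2 H H
H H H H H
H H H H H
H H H H H
H H H H H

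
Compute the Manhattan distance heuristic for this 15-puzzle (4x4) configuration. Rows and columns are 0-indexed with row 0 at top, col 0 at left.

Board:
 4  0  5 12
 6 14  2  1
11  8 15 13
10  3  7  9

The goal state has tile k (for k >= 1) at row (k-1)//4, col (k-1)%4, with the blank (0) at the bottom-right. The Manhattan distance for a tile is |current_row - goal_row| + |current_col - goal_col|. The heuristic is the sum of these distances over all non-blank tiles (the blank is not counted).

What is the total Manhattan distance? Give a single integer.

Answer: 39

Derivation:
Tile 4: (0,0)->(0,3) = 3
Tile 5: (0,2)->(1,0) = 3
Tile 12: (0,3)->(2,3) = 2
Tile 6: (1,0)->(1,1) = 1
Tile 14: (1,1)->(3,1) = 2
Tile 2: (1,2)->(0,1) = 2
Tile 1: (1,3)->(0,0) = 4
Tile 11: (2,0)->(2,2) = 2
Tile 8: (2,1)->(1,3) = 3
Tile 15: (2,2)->(3,2) = 1
Tile 13: (2,3)->(3,0) = 4
Tile 10: (3,0)->(2,1) = 2
Tile 3: (3,1)->(0,2) = 4
Tile 7: (3,2)->(1,2) = 2
Tile 9: (3,3)->(2,0) = 4
Sum: 3 + 3 + 2 + 1 + 2 + 2 + 4 + 2 + 3 + 1 + 4 + 2 + 4 + 2 + 4 = 39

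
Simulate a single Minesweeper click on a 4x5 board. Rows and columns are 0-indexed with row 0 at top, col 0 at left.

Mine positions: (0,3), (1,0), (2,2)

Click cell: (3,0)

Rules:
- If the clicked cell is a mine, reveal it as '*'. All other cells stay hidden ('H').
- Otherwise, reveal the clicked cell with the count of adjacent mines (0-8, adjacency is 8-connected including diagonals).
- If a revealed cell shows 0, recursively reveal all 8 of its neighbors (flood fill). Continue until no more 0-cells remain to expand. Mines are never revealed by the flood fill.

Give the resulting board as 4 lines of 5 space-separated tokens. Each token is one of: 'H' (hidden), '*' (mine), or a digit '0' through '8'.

H H H H H
H H H H H
1 2 H H H
0 1 H H H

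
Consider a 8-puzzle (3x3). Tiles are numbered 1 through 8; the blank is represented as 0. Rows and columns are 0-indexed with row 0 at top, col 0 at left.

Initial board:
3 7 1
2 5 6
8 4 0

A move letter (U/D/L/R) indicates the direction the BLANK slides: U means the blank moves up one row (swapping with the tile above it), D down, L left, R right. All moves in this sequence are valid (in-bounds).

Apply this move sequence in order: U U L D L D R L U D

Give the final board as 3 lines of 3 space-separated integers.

After move 1 (U):
3 7 1
2 5 0
8 4 6

After move 2 (U):
3 7 0
2 5 1
8 4 6

After move 3 (L):
3 0 7
2 5 1
8 4 6

After move 4 (D):
3 5 7
2 0 1
8 4 6

After move 5 (L):
3 5 7
0 2 1
8 4 6

After move 6 (D):
3 5 7
8 2 1
0 4 6

After move 7 (R):
3 5 7
8 2 1
4 0 6

After move 8 (L):
3 5 7
8 2 1
0 4 6

After move 9 (U):
3 5 7
0 2 1
8 4 6

After move 10 (D):
3 5 7
8 2 1
0 4 6

Answer: 3 5 7
8 2 1
0 4 6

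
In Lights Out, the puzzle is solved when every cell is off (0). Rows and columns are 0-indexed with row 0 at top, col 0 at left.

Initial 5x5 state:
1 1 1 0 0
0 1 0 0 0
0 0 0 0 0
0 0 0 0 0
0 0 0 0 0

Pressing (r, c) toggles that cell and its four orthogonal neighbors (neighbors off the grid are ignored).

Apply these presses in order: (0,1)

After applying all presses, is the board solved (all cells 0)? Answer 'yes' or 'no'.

Answer: yes

Derivation:
After press 1 at (0,1):
0 0 0 0 0
0 0 0 0 0
0 0 0 0 0
0 0 0 0 0
0 0 0 0 0

Lights still on: 0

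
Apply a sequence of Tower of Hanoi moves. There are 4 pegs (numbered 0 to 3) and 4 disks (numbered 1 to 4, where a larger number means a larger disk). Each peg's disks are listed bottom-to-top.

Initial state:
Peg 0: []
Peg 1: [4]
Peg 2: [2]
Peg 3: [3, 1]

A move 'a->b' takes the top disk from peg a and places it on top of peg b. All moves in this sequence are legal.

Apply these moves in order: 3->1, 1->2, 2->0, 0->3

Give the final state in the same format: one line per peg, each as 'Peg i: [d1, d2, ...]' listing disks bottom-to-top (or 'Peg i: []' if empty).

After move 1 (3->1):
Peg 0: []
Peg 1: [4, 1]
Peg 2: [2]
Peg 3: [3]

After move 2 (1->2):
Peg 0: []
Peg 1: [4]
Peg 2: [2, 1]
Peg 3: [3]

After move 3 (2->0):
Peg 0: [1]
Peg 1: [4]
Peg 2: [2]
Peg 3: [3]

After move 4 (0->3):
Peg 0: []
Peg 1: [4]
Peg 2: [2]
Peg 3: [3, 1]

Answer: Peg 0: []
Peg 1: [4]
Peg 2: [2]
Peg 3: [3, 1]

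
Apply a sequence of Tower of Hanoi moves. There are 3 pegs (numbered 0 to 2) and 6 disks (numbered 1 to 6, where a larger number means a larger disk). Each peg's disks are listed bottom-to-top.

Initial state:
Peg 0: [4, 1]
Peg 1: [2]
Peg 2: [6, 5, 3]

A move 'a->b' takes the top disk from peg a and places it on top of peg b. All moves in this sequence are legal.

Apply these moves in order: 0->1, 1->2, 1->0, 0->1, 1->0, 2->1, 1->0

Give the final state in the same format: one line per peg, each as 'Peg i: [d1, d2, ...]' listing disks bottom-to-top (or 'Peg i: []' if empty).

After move 1 (0->1):
Peg 0: [4]
Peg 1: [2, 1]
Peg 2: [6, 5, 3]

After move 2 (1->2):
Peg 0: [4]
Peg 1: [2]
Peg 2: [6, 5, 3, 1]

After move 3 (1->0):
Peg 0: [4, 2]
Peg 1: []
Peg 2: [6, 5, 3, 1]

After move 4 (0->1):
Peg 0: [4]
Peg 1: [2]
Peg 2: [6, 5, 3, 1]

After move 5 (1->0):
Peg 0: [4, 2]
Peg 1: []
Peg 2: [6, 5, 3, 1]

After move 6 (2->1):
Peg 0: [4, 2]
Peg 1: [1]
Peg 2: [6, 5, 3]

After move 7 (1->0):
Peg 0: [4, 2, 1]
Peg 1: []
Peg 2: [6, 5, 3]

Answer: Peg 0: [4, 2, 1]
Peg 1: []
Peg 2: [6, 5, 3]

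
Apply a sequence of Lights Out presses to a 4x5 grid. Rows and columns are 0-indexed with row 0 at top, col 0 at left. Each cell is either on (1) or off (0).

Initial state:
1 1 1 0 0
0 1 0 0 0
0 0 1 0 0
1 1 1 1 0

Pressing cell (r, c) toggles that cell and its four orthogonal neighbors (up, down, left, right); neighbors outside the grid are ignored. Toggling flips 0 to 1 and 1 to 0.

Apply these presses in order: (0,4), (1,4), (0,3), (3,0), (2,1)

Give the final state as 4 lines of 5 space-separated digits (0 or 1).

Answer: 1 1 0 0 1
0 0 0 0 0
0 1 0 0 1
0 1 1 1 0

Derivation:
After press 1 at (0,4):
1 1 1 1 1
0 1 0 0 1
0 0 1 0 0
1 1 1 1 0

After press 2 at (1,4):
1 1 1 1 0
0 1 0 1 0
0 0 1 0 1
1 1 1 1 0

After press 3 at (0,3):
1 1 0 0 1
0 1 0 0 0
0 0 1 0 1
1 1 1 1 0

After press 4 at (3,0):
1 1 0 0 1
0 1 0 0 0
1 0 1 0 1
0 0 1 1 0

After press 5 at (2,1):
1 1 0 0 1
0 0 0 0 0
0 1 0 0 1
0 1 1 1 0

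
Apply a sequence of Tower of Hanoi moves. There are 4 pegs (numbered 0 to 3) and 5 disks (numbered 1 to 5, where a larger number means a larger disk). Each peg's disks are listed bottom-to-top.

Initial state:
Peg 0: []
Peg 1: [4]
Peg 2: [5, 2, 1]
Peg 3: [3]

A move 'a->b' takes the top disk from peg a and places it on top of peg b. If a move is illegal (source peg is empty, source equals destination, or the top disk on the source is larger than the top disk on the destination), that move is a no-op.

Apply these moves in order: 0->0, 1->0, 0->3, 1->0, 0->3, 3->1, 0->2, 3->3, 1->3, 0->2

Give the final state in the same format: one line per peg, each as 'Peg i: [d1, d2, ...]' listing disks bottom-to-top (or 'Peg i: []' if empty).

After move 1 (0->0):
Peg 0: []
Peg 1: [4]
Peg 2: [5, 2, 1]
Peg 3: [3]

After move 2 (1->0):
Peg 0: [4]
Peg 1: []
Peg 2: [5, 2, 1]
Peg 3: [3]

After move 3 (0->3):
Peg 0: [4]
Peg 1: []
Peg 2: [5, 2, 1]
Peg 3: [3]

After move 4 (1->0):
Peg 0: [4]
Peg 1: []
Peg 2: [5, 2, 1]
Peg 3: [3]

After move 5 (0->3):
Peg 0: [4]
Peg 1: []
Peg 2: [5, 2, 1]
Peg 3: [3]

After move 6 (3->1):
Peg 0: [4]
Peg 1: [3]
Peg 2: [5, 2, 1]
Peg 3: []

After move 7 (0->2):
Peg 0: [4]
Peg 1: [3]
Peg 2: [5, 2, 1]
Peg 3: []

After move 8 (3->3):
Peg 0: [4]
Peg 1: [3]
Peg 2: [5, 2, 1]
Peg 3: []

After move 9 (1->3):
Peg 0: [4]
Peg 1: []
Peg 2: [5, 2, 1]
Peg 3: [3]

After move 10 (0->2):
Peg 0: [4]
Peg 1: []
Peg 2: [5, 2, 1]
Peg 3: [3]

Answer: Peg 0: [4]
Peg 1: []
Peg 2: [5, 2, 1]
Peg 3: [3]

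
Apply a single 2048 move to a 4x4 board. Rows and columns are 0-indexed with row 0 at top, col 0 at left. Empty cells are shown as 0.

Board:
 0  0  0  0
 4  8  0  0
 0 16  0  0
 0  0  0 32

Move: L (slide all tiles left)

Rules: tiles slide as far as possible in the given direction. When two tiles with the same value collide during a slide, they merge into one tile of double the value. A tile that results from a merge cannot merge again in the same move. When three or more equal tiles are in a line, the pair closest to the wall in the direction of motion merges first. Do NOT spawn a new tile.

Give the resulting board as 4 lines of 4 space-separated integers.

Slide left:
row 0: [0, 0, 0, 0] -> [0, 0, 0, 0]
row 1: [4, 8, 0, 0] -> [4, 8, 0, 0]
row 2: [0, 16, 0, 0] -> [16, 0, 0, 0]
row 3: [0, 0, 0, 32] -> [32, 0, 0, 0]

Answer:  0  0  0  0
 4  8  0  0
16  0  0  0
32  0  0  0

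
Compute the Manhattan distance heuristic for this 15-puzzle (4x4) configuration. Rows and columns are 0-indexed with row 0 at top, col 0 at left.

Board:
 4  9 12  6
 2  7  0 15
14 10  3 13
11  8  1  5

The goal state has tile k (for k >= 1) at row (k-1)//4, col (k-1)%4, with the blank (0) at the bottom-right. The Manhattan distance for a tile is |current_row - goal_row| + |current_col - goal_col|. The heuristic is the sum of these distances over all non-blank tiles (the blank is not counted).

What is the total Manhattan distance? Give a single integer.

Answer: 43

Derivation:
Tile 4: (0,0)->(0,3) = 3
Tile 9: (0,1)->(2,0) = 3
Tile 12: (0,2)->(2,3) = 3
Tile 6: (0,3)->(1,1) = 3
Tile 2: (1,0)->(0,1) = 2
Tile 7: (1,1)->(1,2) = 1
Tile 15: (1,3)->(3,2) = 3
Tile 14: (2,0)->(3,1) = 2
Tile 10: (2,1)->(2,1) = 0
Tile 3: (2,2)->(0,2) = 2
Tile 13: (2,3)->(3,0) = 4
Tile 11: (3,0)->(2,2) = 3
Tile 8: (3,1)->(1,3) = 4
Tile 1: (3,2)->(0,0) = 5
Tile 5: (3,3)->(1,0) = 5
Sum: 3 + 3 + 3 + 3 + 2 + 1 + 3 + 2 + 0 + 2 + 4 + 3 + 4 + 5 + 5 = 43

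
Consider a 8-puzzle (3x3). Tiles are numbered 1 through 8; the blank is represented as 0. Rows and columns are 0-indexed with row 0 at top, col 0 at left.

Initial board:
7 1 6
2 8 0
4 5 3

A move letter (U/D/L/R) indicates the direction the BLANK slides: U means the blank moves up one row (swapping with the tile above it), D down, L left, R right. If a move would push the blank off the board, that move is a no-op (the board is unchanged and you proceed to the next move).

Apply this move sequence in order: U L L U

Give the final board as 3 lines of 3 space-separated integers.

After move 1 (U):
7 1 0
2 8 6
4 5 3

After move 2 (L):
7 0 1
2 8 6
4 5 3

After move 3 (L):
0 7 1
2 8 6
4 5 3

After move 4 (U):
0 7 1
2 8 6
4 5 3

Answer: 0 7 1
2 8 6
4 5 3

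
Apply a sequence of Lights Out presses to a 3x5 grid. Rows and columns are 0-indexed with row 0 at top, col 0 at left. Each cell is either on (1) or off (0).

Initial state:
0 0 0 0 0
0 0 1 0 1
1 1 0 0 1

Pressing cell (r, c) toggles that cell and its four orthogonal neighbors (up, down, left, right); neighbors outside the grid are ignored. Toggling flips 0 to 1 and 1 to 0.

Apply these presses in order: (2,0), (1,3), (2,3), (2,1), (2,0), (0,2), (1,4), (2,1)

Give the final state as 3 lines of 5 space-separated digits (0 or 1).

After press 1 at (2,0):
0 0 0 0 0
1 0 1 0 1
0 0 0 0 1

After press 2 at (1,3):
0 0 0 1 0
1 0 0 1 0
0 0 0 1 1

After press 3 at (2,3):
0 0 0 1 0
1 0 0 0 0
0 0 1 0 0

After press 4 at (2,1):
0 0 0 1 0
1 1 0 0 0
1 1 0 0 0

After press 5 at (2,0):
0 0 0 1 0
0 1 0 0 0
0 0 0 0 0

After press 6 at (0,2):
0 1 1 0 0
0 1 1 0 0
0 0 0 0 0

After press 7 at (1,4):
0 1 1 0 1
0 1 1 1 1
0 0 0 0 1

After press 8 at (2,1):
0 1 1 0 1
0 0 1 1 1
1 1 1 0 1

Answer: 0 1 1 0 1
0 0 1 1 1
1 1 1 0 1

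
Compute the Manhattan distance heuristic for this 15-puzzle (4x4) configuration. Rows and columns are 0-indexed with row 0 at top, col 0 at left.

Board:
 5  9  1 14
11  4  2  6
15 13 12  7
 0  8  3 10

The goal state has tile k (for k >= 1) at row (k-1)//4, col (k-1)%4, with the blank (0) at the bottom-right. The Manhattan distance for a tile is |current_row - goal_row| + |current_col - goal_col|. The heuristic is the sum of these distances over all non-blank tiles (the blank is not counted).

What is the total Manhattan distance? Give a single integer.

Tile 5: (0,0)->(1,0) = 1
Tile 9: (0,1)->(2,0) = 3
Tile 1: (0,2)->(0,0) = 2
Tile 14: (0,3)->(3,1) = 5
Tile 11: (1,0)->(2,2) = 3
Tile 4: (1,1)->(0,3) = 3
Tile 2: (1,2)->(0,1) = 2
Tile 6: (1,3)->(1,1) = 2
Tile 15: (2,0)->(3,2) = 3
Tile 13: (2,1)->(3,0) = 2
Tile 12: (2,2)->(2,3) = 1
Tile 7: (2,3)->(1,2) = 2
Tile 8: (3,1)->(1,3) = 4
Tile 3: (3,2)->(0,2) = 3
Tile 10: (3,3)->(2,1) = 3
Sum: 1 + 3 + 2 + 5 + 3 + 3 + 2 + 2 + 3 + 2 + 1 + 2 + 4 + 3 + 3 = 39

Answer: 39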